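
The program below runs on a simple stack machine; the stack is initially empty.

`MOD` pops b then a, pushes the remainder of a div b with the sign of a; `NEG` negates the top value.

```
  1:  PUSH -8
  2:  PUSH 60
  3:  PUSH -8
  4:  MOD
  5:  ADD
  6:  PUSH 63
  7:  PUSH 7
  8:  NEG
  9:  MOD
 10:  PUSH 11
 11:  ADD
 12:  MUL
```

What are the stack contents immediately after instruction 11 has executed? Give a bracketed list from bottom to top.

[-4, 11]

PUSH -8 -> -8
PUSH 60 -> -8 60
PUSH -8 -> -8 60 -8
MOD     -> -8 4
ADD     -> -4
PUSH 63 -> -4 63
PUSH 7  -> -4 63 7
NEG     -> -4 63 -7
MOD     -> -4 0
PUSH 11 -> -4 0 11
ADD     -> -4 11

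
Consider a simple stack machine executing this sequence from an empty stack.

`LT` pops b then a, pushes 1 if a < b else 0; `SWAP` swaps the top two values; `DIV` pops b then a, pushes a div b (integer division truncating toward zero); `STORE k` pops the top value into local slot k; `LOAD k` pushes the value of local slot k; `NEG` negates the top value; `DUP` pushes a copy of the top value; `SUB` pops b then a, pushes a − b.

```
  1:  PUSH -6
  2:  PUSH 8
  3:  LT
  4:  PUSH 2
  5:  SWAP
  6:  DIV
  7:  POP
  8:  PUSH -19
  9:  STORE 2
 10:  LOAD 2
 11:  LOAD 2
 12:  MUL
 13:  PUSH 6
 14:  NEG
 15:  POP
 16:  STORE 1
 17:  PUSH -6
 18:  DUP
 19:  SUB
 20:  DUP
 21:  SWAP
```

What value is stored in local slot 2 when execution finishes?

-19

PUSH -6  : [-6]
PUSH 8   : [-6, 8]
LT       : [1]
PUSH 2   : [1, 2]
SWAP     : [2, 1]
DIV      : [2]
POP      : []
PUSH -19 : [-19]
STORE 2  : []
LOAD 2   : [-19]
LOAD 2   : [-19, -19]
MUL      : [361]
PUSH 6   : [361, 6]
NEG      : [361, -6]
POP      : [361]
STORE 1  : []
PUSH -6  : [-6]
DUP      : [-6, -6]
SUB      : [0]
DUP      : [0, 0]
SWAP     : [0, 0]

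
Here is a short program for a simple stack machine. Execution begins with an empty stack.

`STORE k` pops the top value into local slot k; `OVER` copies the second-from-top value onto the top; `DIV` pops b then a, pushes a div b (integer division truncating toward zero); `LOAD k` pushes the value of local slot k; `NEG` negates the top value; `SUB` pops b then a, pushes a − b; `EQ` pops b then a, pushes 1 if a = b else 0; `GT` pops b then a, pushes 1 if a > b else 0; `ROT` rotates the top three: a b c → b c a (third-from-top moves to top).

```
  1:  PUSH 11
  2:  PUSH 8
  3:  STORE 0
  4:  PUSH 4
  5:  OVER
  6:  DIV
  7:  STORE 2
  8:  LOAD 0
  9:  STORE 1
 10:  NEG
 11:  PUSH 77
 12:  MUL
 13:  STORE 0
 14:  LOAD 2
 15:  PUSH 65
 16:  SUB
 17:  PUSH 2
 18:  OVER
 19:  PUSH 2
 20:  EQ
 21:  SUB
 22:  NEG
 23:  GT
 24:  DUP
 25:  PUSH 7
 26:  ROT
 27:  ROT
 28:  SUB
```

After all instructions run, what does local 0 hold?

-847

PUSH 11 → 11
PUSH 8  → 11 8
STORE 0 → 11
PUSH 4  → 11 4
OVER    → 11 4 11
DIV     → 11 0
STORE 2 → 11
LOAD 0  → 11 8
STORE 1 → 11
NEG     → -11
PUSH 77 → -11 77
MUL     → -847
STORE 0 → (empty)
LOAD 2  → 0
PUSH 65 → 0 65
SUB     → -65
PUSH 2  → -65 2
OVER    → -65 2 -65
PUSH 2  → -65 2 -65 2
EQ      → -65 2 0
SUB     → -65 2
NEG     → -65 -2
GT      → 0
DUP     → 0 0
PUSH 7  → 0 0 7
ROT     → 0 7 0
ROT     → 7 0 0
SUB     → 7 0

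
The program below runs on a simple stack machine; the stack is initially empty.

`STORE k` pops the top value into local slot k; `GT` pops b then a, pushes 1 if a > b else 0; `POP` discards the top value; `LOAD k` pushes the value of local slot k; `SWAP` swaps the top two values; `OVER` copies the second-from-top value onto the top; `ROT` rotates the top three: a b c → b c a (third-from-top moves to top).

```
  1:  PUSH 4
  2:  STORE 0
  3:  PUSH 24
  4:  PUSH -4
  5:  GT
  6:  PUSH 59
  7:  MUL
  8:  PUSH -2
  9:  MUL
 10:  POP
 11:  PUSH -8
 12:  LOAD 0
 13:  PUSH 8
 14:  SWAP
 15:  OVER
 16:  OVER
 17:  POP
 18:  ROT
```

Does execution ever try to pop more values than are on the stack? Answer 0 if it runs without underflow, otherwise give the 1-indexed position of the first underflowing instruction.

0

PUSH 4  -> 4
STORE 0 -> (empty)
PUSH 24 -> 24
PUSH -4 -> 24 -4
GT      -> 1
PUSH 59 -> 1 59
MUL     -> 59
PUSH -2 -> 59 -2
MUL     -> -118
POP     -> (empty)
PUSH -8 -> -8
LOAD 0  -> -8 4
PUSH 8  -> -8 4 8
SWAP    -> -8 8 4
OVER    -> -8 8 4 8
OVER    -> -8 8 4 8 4
POP     -> -8 8 4 8
ROT     -> -8 4 8 8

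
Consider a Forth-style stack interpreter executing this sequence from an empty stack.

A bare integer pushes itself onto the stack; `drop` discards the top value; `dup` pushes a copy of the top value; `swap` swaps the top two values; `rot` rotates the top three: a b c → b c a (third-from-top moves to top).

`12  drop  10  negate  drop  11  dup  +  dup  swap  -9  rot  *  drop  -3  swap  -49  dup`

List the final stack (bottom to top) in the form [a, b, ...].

12     → 12
drop   → (empty)
10     → 10
negate → -10
drop   → (empty)
11     → 11
dup    → 11 11
+      → 22
dup    → 22 22
swap   → 22 22
-9     → 22 22 -9
rot    → 22 -9 22
*      → 22 -198
drop   → 22
-3     → 22 -3
swap   → -3 22
-49    → -3 22 -49
dup    → -3 22 -49 -49

[-3, 22, -49, -49]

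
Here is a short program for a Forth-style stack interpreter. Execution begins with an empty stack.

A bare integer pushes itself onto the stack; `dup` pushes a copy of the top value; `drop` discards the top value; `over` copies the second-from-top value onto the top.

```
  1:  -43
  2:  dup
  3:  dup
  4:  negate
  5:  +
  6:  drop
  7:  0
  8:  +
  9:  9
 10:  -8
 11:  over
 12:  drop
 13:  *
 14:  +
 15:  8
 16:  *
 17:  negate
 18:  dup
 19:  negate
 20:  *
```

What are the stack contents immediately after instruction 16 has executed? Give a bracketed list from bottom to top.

[-920]

-43     -43
dup     -43 -43
dup     -43 -43 -43
negate  -43 -43 43
+       -43 0
drop    -43
0       -43 0
+       -43
9       -43 9
-8      -43 9 -8
over    -43 9 -8 9
drop    -43 9 -8
*       -43 -72
+       -115
8       -115 8
*       -920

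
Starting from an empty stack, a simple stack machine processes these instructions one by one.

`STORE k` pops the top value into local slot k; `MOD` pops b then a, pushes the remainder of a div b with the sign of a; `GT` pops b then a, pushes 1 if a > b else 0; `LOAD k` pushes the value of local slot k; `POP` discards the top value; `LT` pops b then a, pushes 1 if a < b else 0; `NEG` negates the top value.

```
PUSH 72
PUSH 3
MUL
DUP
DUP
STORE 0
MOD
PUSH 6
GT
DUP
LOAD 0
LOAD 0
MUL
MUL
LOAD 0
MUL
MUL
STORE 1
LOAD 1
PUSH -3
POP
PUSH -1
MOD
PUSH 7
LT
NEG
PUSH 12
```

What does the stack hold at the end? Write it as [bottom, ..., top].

[-1, 12]

PUSH 72 : [72]
PUSH 3  : [72, 3]
MUL     : [216]
DUP     : [216, 216]
DUP     : [216, 216, 216]
STORE 0 : [216, 216]
MOD     : [0]
PUSH 6  : [0, 6]
GT      : [0]
DUP     : [0, 0]
LOAD 0  : [0, 0, 216]
LOAD 0  : [0, 0, 216, 216]
MUL     : [0, 0, 46656]
MUL     : [0, 0]
LOAD 0  : [0, 0, 216]
MUL     : [0, 0]
MUL     : [0]
STORE 1 : []
LOAD 1  : [0]
PUSH -3 : [0, -3]
POP     : [0]
PUSH -1 : [0, -1]
MOD     : [0]
PUSH 7  : [0, 7]
LT      : [1]
NEG     : [-1]
PUSH 12 : [-1, 12]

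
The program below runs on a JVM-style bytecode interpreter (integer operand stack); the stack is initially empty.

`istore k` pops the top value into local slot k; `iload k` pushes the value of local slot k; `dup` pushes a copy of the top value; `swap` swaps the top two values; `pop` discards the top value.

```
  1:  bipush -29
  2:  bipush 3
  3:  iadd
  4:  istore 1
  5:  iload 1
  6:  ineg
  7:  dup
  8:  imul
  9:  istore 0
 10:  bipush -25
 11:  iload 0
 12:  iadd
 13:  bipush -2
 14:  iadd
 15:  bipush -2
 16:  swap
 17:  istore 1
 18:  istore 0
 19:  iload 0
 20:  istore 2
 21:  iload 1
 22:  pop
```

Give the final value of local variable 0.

-2

bipush -29  -29
bipush 3    -29 3
iadd        -26
istore 1    (empty)
iload 1     -26
ineg        26
dup         26 26
imul        676
istore 0    (empty)
bipush -25  -25
iload 0     -25 676
iadd        651
bipush -2   651 -2
iadd        649
bipush -2   649 -2
swap        -2 649
istore 1    -2
istore 0    (empty)
iload 0     -2
istore 2    (empty)
iload 1     649
pop         (empty)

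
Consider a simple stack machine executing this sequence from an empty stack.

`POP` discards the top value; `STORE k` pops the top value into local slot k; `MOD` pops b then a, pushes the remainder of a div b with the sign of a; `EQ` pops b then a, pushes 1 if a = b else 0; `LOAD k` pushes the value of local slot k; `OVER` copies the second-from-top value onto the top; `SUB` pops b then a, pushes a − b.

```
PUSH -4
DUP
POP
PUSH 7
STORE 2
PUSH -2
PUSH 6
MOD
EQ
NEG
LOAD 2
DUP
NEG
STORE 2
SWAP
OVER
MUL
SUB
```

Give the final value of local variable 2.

PUSH -4 -> [-4]
DUP     -> [-4, -4]
POP     -> [-4]
PUSH 7  -> [-4, 7]
STORE 2 -> [-4]
PUSH -2 -> [-4, -2]
PUSH 6  -> [-4, -2, 6]
MOD     -> [-4, -2]
EQ      -> [0]
NEG     -> [0]
LOAD 2  -> [0, 7]
DUP     -> [0, 7, 7]
NEG     -> [0, 7, -7]
STORE 2 -> [0, 7]
SWAP    -> [7, 0]
OVER    -> [7, 0, 7]
MUL     -> [7, 0]
SUB     -> [7]

-7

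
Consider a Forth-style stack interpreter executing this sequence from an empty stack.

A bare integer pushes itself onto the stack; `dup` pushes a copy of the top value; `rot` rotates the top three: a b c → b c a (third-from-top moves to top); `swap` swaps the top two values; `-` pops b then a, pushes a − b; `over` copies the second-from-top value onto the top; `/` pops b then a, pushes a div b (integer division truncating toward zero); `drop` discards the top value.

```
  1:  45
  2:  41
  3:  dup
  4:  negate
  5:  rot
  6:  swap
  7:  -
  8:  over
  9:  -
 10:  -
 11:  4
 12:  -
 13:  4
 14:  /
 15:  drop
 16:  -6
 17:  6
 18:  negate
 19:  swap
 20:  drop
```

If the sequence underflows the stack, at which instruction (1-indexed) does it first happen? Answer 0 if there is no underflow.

45      [45]
41      [45, 41]
dup     [45, 41, 41]
negate  [45, 41, -41]
rot     [41, -41, 45]
swap    [41, 45, -41]
-       [41, 86]
over    [41, 86, 41]
-       [41, 45]
-       [-4]
4       [-4, 4]
-       [-8]
4       [-8, 4]
/       [-2]
drop    []
-6      [-6]
6       [-6, 6]
negate  [-6, -6]
swap    [-6, -6]
drop    [-6]

0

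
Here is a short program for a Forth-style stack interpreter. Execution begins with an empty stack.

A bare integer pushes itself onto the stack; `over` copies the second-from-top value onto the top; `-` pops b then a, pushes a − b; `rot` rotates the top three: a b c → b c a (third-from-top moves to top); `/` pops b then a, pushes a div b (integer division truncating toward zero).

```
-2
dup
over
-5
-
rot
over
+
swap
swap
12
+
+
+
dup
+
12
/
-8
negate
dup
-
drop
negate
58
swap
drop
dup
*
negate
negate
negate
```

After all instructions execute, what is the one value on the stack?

-2     : [-2]
dup    : [-2, -2]
over   : [-2, -2, -2]
-5     : [-2, -2, -2, -5]
-      : [-2, -2, 3]
rot    : [-2, 3, -2]
over   : [-2, 3, -2, 3]
+      : [-2, 3, 1]
swap   : [-2, 1, 3]
swap   : [-2, 3, 1]
12     : [-2, 3, 1, 12]
+      : [-2, 3, 13]
+      : [-2, 16]
+      : [14]
dup    : [14, 14]
+      : [28]
12     : [28, 12]
/      : [2]
-8     : [2, -8]
negate : [2, 8]
dup    : [2, 8, 8]
-      : [2, 0]
drop   : [2]
negate : [-2]
58     : [-2, 58]
swap   : [58, -2]
drop   : [58]
dup    : [58, 58]
*      : [3364]
negate : [-3364]
negate : [3364]
negate : [-3364]

-3364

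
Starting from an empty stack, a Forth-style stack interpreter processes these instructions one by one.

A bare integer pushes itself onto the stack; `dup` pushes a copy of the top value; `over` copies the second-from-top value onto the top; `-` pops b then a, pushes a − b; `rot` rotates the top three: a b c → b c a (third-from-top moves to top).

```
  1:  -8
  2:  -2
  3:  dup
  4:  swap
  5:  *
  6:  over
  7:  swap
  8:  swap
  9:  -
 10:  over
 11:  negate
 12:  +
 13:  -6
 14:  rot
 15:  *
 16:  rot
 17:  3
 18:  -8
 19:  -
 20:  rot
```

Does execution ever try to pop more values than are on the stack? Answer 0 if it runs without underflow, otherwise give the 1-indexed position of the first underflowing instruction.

-8     → -8
-2     → -8 -2
dup    → -8 -2 -2
swap   → -8 -2 -2
*      → -8 4
over   → -8 4 -8
swap   → -8 -8 4
swap   → -8 4 -8
-      → -8 12
over   → -8 12 -8
negate → -8 12 8
+      → -8 20
-6     → -8 20 -6
rot    → 20 -6 -8
*      → 20 48
rot  — needs 3 operands, stack has 2 → underflow

16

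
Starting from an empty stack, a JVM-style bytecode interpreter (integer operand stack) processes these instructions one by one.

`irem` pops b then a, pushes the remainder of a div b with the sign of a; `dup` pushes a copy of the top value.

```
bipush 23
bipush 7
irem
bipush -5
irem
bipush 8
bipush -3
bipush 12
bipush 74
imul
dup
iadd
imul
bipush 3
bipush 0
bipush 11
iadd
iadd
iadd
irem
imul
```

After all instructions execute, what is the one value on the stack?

bipush 23 : [23]
bipush 7  : [23, 7]
irem      : [2]
bipush -5 : [2, -5]
irem      : [2]
bipush 8  : [2, 8]
bipush -3 : [2, 8, -3]
bipush 12 : [2, 8, -3, 12]
bipush 74 : [2, 8, -3, 12, 74]
imul      : [2, 8, -3, 888]
dup       : [2, 8, -3, 888, 888]
iadd      : [2, 8, -3, 1776]
imul      : [2, 8, -5328]
bipush 3  : [2, 8, -5328, 3]
bipush 0  : [2, 8, -5328, 3, 0]
bipush 11 : [2, 8, -5328, 3, 0, 11]
iadd      : [2, 8, -5328, 3, 11]
iadd      : [2, 8, -5328, 14]
iadd      : [2, 8, -5314]
irem      : [2, 8]
imul      : [16]

16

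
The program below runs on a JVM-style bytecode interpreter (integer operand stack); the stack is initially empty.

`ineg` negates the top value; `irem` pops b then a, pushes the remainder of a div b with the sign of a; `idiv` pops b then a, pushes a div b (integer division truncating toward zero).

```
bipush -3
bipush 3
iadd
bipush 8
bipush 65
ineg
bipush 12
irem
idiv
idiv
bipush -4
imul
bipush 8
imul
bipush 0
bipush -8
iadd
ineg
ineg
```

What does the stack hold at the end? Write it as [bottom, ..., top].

bipush -3  -3
bipush 3   -3 3
iadd       0
bipush 8   0 8
bipush 65  0 8 65
ineg       0 8 -65
bipush 12  0 8 -65 12
irem       0 8 -5
idiv       0 -1
idiv       0
bipush -4  0 -4
imul       0
bipush 8   0 8
imul       0
bipush 0   0 0
bipush -8  0 0 -8
iadd       0 -8
ineg       0 8
ineg       0 -8

[0, -8]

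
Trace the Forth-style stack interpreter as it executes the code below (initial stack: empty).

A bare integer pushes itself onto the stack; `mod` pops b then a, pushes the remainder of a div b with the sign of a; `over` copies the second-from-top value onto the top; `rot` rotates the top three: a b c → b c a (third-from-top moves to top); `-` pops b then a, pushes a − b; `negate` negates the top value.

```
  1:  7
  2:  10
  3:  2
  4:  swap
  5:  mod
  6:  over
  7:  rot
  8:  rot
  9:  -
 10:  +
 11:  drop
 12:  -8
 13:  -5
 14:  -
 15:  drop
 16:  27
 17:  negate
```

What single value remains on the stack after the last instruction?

-27

7       7
10      7 10
2       7 10 2
swap    7 2 10
mod     7 2
over    7 2 7
rot     2 7 7
rot     7 7 2
-       7 5
+       12
drop    (empty)
-8      -8
-5      -8 -5
-       -3
drop    (empty)
27      27
negate  -27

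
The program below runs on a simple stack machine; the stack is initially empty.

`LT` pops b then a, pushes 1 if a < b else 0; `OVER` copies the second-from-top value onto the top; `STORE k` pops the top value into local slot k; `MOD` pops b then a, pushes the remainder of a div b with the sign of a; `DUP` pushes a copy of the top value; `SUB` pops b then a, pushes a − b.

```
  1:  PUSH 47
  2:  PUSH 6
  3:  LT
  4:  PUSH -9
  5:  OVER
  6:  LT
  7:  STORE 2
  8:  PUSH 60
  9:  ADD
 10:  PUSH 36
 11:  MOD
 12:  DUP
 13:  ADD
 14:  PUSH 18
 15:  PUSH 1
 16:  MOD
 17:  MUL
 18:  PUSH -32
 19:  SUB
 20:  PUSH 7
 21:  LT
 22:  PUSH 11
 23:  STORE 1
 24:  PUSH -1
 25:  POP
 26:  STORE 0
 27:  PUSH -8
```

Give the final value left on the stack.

PUSH 47  -> [47]
PUSH 6   -> [47, 6]
LT       -> [0]
PUSH -9  -> [0, -9]
OVER     -> [0, -9, 0]
LT       -> [0, 1]
STORE 2  -> [0]
PUSH 60  -> [0, 60]
ADD      -> [60]
PUSH 36  -> [60, 36]
MOD      -> [24]
DUP      -> [24, 24]
ADD      -> [48]
PUSH 18  -> [48, 18]
PUSH 1   -> [48, 18, 1]
MOD      -> [48, 0]
MUL      -> [0]
PUSH -32 -> [0, -32]
SUB      -> [32]
PUSH 7   -> [32, 7]
LT       -> [0]
PUSH 11  -> [0, 11]
STORE 1  -> [0]
PUSH -1  -> [0, -1]
POP      -> [0]
STORE 0  -> []
PUSH -8  -> [-8]

-8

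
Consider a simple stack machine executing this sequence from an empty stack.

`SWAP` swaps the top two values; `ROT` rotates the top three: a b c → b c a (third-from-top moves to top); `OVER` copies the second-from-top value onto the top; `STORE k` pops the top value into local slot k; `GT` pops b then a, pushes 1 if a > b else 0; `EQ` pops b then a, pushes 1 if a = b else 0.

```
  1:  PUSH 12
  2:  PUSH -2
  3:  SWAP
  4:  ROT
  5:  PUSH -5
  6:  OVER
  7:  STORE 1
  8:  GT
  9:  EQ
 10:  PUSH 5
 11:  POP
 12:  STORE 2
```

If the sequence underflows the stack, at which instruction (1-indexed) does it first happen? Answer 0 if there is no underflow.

PUSH 12  12
PUSH -2  12 -2
SWAP     -2 12
ROT  — needs 3 operands, stack has 2 → underflow

4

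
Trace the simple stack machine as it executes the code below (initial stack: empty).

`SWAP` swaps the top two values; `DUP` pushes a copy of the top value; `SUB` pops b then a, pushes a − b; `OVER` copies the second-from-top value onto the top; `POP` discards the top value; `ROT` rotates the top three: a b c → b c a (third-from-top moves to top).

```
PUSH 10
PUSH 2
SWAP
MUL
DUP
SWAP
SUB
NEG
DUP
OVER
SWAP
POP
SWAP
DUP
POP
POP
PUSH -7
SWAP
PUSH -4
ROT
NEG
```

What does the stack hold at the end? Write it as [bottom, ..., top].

PUSH 10 -> 10
PUSH 2  -> 10 2
SWAP    -> 2 10
MUL     -> 20
DUP     -> 20 20
SWAP    -> 20 20
SUB     -> 0
NEG     -> 0
DUP     -> 0 0
OVER    -> 0 0 0
SWAP    -> 0 0 0
POP     -> 0 0
SWAP    -> 0 0
DUP     -> 0 0 0
POP     -> 0 0
POP     -> 0
PUSH -7 -> 0 -7
SWAP    -> -7 0
PUSH -4 -> -7 0 -4
ROT     -> 0 -4 -7
NEG     -> 0 -4 7

[0, -4, 7]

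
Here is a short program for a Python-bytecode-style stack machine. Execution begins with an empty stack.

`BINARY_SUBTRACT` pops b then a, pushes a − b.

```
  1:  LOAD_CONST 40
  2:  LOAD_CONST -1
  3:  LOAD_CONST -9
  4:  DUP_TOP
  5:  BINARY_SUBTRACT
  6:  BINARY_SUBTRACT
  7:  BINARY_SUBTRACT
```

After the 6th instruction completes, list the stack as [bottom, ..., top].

LOAD_CONST 40   : [40]
LOAD_CONST -1   : [40, -1]
LOAD_CONST -9   : [40, -1, -9]
DUP_TOP         : [40, -1, -9, -9]
BINARY_SUBTRACT : [40, -1, 0]
BINARY_SUBTRACT : [40, -1]

[40, -1]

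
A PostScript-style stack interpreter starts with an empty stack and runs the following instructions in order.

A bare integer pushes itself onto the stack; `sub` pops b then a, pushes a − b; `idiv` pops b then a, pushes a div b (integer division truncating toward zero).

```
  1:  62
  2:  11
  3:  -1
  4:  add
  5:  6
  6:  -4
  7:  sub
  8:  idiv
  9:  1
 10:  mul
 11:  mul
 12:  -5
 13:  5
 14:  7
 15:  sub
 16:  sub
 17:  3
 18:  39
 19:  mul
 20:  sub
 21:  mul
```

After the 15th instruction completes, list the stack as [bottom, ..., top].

62   -> 62
11   -> 62 11
-1   -> 62 11 -1
add  -> 62 10
6    -> 62 10 6
-4   -> 62 10 6 -4
sub  -> 62 10 10
idiv -> 62 1
1    -> 62 1 1
mul  -> 62 1
mul  -> 62
-5   -> 62 -5
5    -> 62 -5 5
7    -> 62 -5 5 7
sub  -> 62 -5 -2

[62, -5, -2]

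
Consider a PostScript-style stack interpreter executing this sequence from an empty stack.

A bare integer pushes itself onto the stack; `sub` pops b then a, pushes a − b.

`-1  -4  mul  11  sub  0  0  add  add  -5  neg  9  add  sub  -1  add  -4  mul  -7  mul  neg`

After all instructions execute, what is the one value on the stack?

616

-1  -> [-1]
-4  -> [-1, -4]
mul -> [4]
11  -> [4, 11]
sub -> [-7]
0   -> [-7, 0]
0   -> [-7, 0, 0]
add -> [-7, 0]
add -> [-7]
-5  -> [-7, -5]
neg -> [-7, 5]
9   -> [-7, 5, 9]
add -> [-7, 14]
sub -> [-21]
-1  -> [-21, -1]
add -> [-22]
-4  -> [-22, -4]
mul -> [88]
-7  -> [88, -7]
mul -> [-616]
neg -> [616]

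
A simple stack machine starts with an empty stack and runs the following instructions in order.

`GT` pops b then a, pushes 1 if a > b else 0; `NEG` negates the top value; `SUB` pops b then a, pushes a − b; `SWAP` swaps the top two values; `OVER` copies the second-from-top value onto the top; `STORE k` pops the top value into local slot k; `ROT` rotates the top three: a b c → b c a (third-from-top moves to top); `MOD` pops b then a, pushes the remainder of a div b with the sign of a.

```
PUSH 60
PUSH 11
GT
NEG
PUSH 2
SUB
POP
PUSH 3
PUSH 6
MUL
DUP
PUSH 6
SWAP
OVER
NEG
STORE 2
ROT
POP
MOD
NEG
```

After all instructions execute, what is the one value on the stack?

PUSH 60 : 60
PUSH 11 : 60 11
GT      : 1
NEG     : -1
PUSH 2  : -1 2
SUB     : -3
POP     : (empty)
PUSH 3  : 3
PUSH 6  : 3 6
MUL     : 18
DUP     : 18 18
PUSH 6  : 18 18 6
SWAP    : 18 6 18
OVER    : 18 6 18 6
NEG     : 18 6 18 -6
STORE 2 : 18 6 18
ROT     : 6 18 18
POP     : 6 18
MOD     : 6
NEG     : -6

-6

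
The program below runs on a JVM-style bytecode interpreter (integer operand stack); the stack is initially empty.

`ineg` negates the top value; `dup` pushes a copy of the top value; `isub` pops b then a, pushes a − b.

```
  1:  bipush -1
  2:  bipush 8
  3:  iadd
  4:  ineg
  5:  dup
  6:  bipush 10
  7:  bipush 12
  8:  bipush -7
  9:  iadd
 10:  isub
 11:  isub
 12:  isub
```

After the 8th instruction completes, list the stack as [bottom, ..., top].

[-7, -7, 10, 12, -7]

bipush -1 → [-1]
bipush 8  → [-1, 8]
iadd      → [7]
ineg      → [-7]
dup       → [-7, -7]
bipush 10 → [-7, -7, 10]
bipush 12 → [-7, -7, 10, 12]
bipush -7 → [-7, -7, 10, 12, -7]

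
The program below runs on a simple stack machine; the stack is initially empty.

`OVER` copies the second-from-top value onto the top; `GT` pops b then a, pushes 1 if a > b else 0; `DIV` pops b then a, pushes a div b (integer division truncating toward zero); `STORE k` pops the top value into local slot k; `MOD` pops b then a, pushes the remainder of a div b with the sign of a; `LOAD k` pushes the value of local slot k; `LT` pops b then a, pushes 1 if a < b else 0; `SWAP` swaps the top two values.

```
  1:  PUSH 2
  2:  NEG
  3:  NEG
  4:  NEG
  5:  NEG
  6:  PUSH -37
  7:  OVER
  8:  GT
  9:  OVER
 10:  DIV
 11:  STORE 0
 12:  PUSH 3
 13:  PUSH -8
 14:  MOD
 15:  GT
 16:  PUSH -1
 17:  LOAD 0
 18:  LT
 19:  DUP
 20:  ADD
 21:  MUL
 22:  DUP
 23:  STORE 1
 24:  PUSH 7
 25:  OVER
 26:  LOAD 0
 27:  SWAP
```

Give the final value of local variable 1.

PUSH 2   : 2
NEG      : -2
NEG      : 2
NEG      : -2
NEG      : 2
PUSH -37 : 2 -37
OVER     : 2 -37 2
GT       : 2 0
OVER     : 2 0 2
DIV      : 2 0
STORE 0  : 2
PUSH 3   : 2 3
PUSH -8  : 2 3 -8
MOD      : 2 3
GT       : 0
PUSH -1  : 0 -1
LOAD 0   : 0 -1 0
LT       : 0 1
DUP      : 0 1 1
ADD      : 0 2
MUL      : 0
DUP      : 0 0
STORE 1  : 0
PUSH 7   : 0 7
OVER     : 0 7 0
LOAD 0   : 0 7 0 0
SWAP     : 0 7 0 0

0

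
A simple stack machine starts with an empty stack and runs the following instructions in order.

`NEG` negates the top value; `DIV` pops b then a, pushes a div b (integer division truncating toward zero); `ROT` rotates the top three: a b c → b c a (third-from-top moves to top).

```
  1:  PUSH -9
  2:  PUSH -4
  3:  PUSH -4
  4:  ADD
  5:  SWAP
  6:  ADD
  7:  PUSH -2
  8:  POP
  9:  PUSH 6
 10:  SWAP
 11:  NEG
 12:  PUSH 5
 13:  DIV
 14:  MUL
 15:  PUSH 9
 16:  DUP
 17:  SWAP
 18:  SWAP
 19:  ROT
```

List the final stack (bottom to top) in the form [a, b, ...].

PUSH -9  -9
PUSH -4  -9 -4
PUSH -4  -9 -4 -4
ADD      -9 -8
SWAP     -8 -9
ADD      -17
PUSH -2  -17 -2
POP      -17
PUSH 6   -17 6
SWAP     6 -17
NEG      6 17
PUSH 5   6 17 5
DIV      6 3
MUL      18
PUSH 9   18 9
DUP      18 9 9
SWAP     18 9 9
SWAP     18 9 9
ROT      9 9 18

[9, 9, 18]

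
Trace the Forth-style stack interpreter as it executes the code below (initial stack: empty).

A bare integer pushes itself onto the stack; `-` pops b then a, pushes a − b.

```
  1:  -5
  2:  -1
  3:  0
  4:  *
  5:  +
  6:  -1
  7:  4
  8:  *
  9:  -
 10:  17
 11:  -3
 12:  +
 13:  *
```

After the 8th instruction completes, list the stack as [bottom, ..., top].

-5  [-5]
-1  [-5, -1]
0   [-5, -1, 0]
*   [-5, 0]
+   [-5]
-1  [-5, -1]
4   [-5, -1, 4]
*   [-5, -4]

[-5, -4]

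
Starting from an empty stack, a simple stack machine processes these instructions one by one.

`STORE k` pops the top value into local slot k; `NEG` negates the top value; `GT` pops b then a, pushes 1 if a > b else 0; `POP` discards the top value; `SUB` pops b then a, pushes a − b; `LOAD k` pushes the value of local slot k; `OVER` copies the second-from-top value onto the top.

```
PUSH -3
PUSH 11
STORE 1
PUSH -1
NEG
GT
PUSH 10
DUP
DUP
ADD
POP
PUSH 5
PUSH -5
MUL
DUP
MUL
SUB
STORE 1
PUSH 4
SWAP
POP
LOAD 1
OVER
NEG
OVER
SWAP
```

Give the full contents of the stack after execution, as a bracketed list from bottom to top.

PUSH -3 : [-3]
PUSH 11 : [-3, 11]
STORE 1 : [-3]
PUSH -1 : [-3, -1]
NEG     : [-3, 1]
GT      : [0]
PUSH 10 : [0, 10]
DUP     : [0, 10, 10]
DUP     : [0, 10, 10, 10]
ADD     : [0, 10, 20]
POP     : [0, 10]
PUSH 5  : [0, 10, 5]
PUSH -5 : [0, 10, 5, -5]
MUL     : [0, 10, -25]
DUP     : [0, 10, -25, -25]
MUL     : [0, 10, 625]
SUB     : [0, -615]
STORE 1 : [0]
PUSH 4  : [0, 4]
SWAP    : [4, 0]
POP     : [4]
LOAD 1  : [4, -615]
OVER    : [4, -615, 4]
NEG     : [4, -615, -4]
OVER    : [4, -615, -4, -615]
SWAP    : [4, -615, -615, -4]

[4, -615, -615, -4]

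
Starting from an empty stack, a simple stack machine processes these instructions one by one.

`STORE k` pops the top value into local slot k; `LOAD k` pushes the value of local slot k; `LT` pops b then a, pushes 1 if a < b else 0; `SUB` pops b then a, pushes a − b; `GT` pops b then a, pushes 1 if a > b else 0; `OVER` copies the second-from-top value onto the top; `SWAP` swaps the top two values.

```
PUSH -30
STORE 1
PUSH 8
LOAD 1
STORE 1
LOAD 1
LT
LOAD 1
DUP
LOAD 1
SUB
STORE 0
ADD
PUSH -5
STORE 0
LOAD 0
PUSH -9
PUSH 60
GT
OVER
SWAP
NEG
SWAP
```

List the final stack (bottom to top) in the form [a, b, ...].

[-30, -5, 0, -5]

PUSH -30 -> -30
STORE 1  -> (empty)
PUSH 8   -> 8
LOAD 1   -> 8 -30
STORE 1  -> 8
LOAD 1   -> 8 -30
LT       -> 0
LOAD 1   -> 0 -30
DUP      -> 0 -30 -30
LOAD 1   -> 0 -30 -30 -30
SUB      -> 0 -30 0
STORE 0  -> 0 -30
ADD      -> -30
PUSH -5  -> -30 -5
STORE 0  -> -30
LOAD 0   -> -30 -5
PUSH -9  -> -30 -5 -9
PUSH 60  -> -30 -5 -9 60
GT       -> -30 -5 0
OVER     -> -30 -5 0 -5
SWAP     -> -30 -5 -5 0
NEG      -> -30 -5 -5 0
SWAP     -> -30 -5 0 -5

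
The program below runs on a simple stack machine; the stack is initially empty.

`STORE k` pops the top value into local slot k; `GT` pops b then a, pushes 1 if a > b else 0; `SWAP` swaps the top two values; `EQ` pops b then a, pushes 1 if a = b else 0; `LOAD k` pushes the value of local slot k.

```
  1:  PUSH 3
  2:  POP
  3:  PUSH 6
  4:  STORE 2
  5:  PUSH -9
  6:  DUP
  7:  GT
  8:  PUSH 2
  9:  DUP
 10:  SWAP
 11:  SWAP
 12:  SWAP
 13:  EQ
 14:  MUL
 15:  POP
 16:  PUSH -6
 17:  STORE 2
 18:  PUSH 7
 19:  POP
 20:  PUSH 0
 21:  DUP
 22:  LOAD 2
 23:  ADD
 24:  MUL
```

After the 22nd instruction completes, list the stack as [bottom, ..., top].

PUSH 3  -> 3
POP     -> (empty)
PUSH 6  -> 6
STORE 2 -> (empty)
PUSH -9 -> -9
DUP     -> -9 -9
GT      -> 0
PUSH 2  -> 0 2
DUP     -> 0 2 2
SWAP    -> 0 2 2
SWAP    -> 0 2 2
SWAP    -> 0 2 2
EQ      -> 0 1
MUL     -> 0
POP     -> (empty)
PUSH -6 -> -6
STORE 2 -> (empty)
PUSH 7  -> 7
POP     -> (empty)
PUSH 0  -> 0
DUP     -> 0 0
LOAD 2  -> 0 0 -6

[0, 0, -6]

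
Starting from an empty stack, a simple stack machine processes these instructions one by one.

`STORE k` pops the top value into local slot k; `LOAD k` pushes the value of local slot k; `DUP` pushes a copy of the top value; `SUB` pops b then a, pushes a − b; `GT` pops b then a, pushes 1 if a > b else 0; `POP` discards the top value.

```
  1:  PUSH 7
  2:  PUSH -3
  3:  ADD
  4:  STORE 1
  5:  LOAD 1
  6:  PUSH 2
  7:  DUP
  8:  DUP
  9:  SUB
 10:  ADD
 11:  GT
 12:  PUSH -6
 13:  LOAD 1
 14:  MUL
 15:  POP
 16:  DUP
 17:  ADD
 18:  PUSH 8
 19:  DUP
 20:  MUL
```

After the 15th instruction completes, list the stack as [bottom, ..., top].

PUSH 7  -> 7
PUSH -3 -> 7 -3
ADD     -> 4
STORE 1 -> (empty)
LOAD 1  -> 4
PUSH 2  -> 4 2
DUP     -> 4 2 2
DUP     -> 4 2 2 2
SUB     -> 4 2 0
ADD     -> 4 2
GT      -> 1
PUSH -6 -> 1 -6
LOAD 1  -> 1 -6 4
MUL     -> 1 -24
POP     -> 1

[1]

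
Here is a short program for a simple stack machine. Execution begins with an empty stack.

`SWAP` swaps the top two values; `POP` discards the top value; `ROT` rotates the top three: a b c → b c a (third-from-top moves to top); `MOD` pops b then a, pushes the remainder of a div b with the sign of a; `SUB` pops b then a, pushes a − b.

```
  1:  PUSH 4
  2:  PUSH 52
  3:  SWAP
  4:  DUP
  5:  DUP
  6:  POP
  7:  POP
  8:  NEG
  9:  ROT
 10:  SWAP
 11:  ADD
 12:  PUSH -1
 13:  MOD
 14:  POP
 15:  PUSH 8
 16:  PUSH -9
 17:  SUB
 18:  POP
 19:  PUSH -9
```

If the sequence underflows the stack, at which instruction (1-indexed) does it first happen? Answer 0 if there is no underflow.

PUSH 4   4
PUSH 52  4 52
SWAP     52 4
DUP      52 4 4
DUP      52 4 4 4
POP      52 4 4
POP      52 4
NEG      52 -4
ROT  — needs 3 operands, stack has 2 → underflow

9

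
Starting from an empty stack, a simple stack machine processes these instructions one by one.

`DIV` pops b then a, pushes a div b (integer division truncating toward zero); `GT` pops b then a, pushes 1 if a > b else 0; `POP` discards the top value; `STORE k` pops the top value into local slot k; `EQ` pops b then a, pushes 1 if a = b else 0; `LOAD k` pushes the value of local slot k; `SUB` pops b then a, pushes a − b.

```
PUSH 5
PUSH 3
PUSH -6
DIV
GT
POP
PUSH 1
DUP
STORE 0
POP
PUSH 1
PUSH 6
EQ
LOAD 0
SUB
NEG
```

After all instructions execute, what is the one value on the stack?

1

PUSH 5  → [5]
PUSH 3  → [5, 3]
PUSH -6 → [5, 3, -6]
DIV     → [5, 0]
GT      → [1]
POP     → []
PUSH 1  → [1]
DUP     → [1, 1]
STORE 0 → [1]
POP     → []
PUSH 1  → [1]
PUSH 6  → [1, 6]
EQ      → [0]
LOAD 0  → [0, 1]
SUB     → [-1]
NEG     → [1]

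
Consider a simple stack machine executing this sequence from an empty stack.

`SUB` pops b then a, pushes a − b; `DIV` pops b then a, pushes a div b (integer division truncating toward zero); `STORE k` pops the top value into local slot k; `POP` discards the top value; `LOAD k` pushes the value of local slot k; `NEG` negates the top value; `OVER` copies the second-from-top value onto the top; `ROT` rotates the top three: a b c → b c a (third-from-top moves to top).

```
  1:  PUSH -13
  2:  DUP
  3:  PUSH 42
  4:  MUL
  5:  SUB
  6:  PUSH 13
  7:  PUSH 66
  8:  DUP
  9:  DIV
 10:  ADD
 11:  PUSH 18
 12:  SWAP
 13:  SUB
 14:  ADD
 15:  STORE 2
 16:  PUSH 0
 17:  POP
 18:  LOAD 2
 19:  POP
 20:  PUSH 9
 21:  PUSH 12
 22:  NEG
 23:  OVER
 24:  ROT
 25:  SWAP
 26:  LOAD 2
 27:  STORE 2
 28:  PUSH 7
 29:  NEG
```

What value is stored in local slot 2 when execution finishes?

PUSH -13 -> [-13]
DUP      -> [-13, -13]
PUSH 42  -> [-13, -13, 42]
MUL      -> [-13, -546]
SUB      -> [533]
PUSH 13  -> [533, 13]
PUSH 66  -> [533, 13, 66]
DUP      -> [533, 13, 66, 66]
DIV      -> [533, 13, 1]
ADD      -> [533, 14]
PUSH 18  -> [533, 14, 18]
SWAP     -> [533, 18, 14]
SUB      -> [533, 4]
ADD      -> [537]
STORE 2  -> []
PUSH 0   -> [0]
POP      -> []
LOAD 2   -> [537]
POP      -> []
PUSH 9   -> [9]
PUSH 12  -> [9, 12]
NEG      -> [9, -12]
OVER     -> [9, -12, 9]
ROT      -> [-12, 9, 9]
SWAP     -> [-12, 9, 9]
LOAD 2   -> [-12, 9, 9, 537]
STORE 2  -> [-12, 9, 9]
PUSH 7   -> [-12, 9, 9, 7]
NEG      -> [-12, 9, 9, -7]

537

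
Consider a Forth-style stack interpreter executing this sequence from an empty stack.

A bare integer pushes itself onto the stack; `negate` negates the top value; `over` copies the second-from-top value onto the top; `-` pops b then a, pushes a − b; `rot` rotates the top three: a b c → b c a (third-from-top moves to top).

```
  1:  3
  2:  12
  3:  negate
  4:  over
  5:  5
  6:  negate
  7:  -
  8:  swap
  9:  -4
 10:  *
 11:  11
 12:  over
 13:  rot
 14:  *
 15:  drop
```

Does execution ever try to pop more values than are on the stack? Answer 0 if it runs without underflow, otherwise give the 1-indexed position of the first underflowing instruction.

0

3       [3]
12      [3, 12]
negate  [3, -12]
over    [3, -12, 3]
5       [3, -12, 3, 5]
negate  [3, -12, 3, -5]
-       [3, -12, 8]
swap    [3, 8, -12]
-4      [3, 8, -12, -4]
*       [3, 8, 48]
11      [3, 8, 48, 11]
over    [3, 8, 48, 11, 48]
rot     [3, 8, 11, 48, 48]
*       [3, 8, 11, 2304]
drop    [3, 8, 11]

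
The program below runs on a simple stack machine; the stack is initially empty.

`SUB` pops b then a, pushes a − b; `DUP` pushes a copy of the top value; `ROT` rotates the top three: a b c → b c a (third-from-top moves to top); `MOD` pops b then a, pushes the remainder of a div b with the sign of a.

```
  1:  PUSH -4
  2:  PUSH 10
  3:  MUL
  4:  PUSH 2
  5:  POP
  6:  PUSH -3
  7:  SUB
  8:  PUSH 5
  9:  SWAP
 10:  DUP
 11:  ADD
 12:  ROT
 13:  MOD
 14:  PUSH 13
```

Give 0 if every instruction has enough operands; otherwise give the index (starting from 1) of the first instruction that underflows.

12

PUSH -4  -4
PUSH 10  -4 10
MUL      -40
PUSH 2   -40 2
POP      -40
PUSH -3  -40 -3
SUB      -37
PUSH 5   -37 5
SWAP     5 -37
DUP      5 -37 -37
ADD      5 -74
ROT  — needs 3 operands, stack has 2 → underflow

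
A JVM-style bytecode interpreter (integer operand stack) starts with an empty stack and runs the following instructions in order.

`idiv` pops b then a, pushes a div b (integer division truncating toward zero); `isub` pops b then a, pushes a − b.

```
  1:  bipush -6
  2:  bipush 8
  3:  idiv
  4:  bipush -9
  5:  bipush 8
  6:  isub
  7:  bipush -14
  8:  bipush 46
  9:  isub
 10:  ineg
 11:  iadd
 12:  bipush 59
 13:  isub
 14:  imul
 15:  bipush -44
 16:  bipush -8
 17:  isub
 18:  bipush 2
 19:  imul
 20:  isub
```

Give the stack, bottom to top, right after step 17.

[0, -36]

bipush -6  : -6
bipush 8   : -6 8
idiv       : 0
bipush -9  : 0 -9
bipush 8   : 0 -9 8
isub       : 0 -17
bipush -14 : 0 -17 -14
bipush 46  : 0 -17 -14 46
isub       : 0 -17 -60
ineg       : 0 -17 60
iadd       : 0 43
bipush 59  : 0 43 59
isub       : 0 -16
imul       : 0
bipush -44 : 0 -44
bipush -8  : 0 -44 -8
isub       : 0 -36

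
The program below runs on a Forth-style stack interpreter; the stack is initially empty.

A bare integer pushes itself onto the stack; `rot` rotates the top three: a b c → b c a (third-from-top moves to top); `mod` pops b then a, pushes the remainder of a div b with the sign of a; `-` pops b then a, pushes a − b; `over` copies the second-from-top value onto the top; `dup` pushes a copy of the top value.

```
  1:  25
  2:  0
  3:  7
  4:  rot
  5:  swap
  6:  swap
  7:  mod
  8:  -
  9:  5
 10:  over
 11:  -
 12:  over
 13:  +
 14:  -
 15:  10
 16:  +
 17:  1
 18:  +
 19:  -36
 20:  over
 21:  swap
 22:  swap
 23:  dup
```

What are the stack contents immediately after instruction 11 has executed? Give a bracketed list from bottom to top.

25   -> [25]
0    -> [25, 0]
7    -> [25, 0, 7]
rot  -> [0, 7, 25]
swap -> [0, 25, 7]
swap -> [0, 7, 25]
mod  -> [0, 7]
-    -> [-7]
5    -> [-7, 5]
over -> [-7, 5, -7]
-    -> [-7, 12]

[-7, 12]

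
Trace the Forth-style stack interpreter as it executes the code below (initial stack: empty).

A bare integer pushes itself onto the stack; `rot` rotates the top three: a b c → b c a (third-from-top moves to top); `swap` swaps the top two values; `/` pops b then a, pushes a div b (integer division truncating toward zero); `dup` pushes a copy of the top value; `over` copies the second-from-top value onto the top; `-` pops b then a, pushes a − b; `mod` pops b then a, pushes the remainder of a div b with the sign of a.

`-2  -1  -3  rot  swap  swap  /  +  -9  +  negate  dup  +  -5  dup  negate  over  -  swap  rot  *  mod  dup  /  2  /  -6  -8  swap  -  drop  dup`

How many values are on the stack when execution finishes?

2

-2     → [-2]
-1     → [-2, -1]
-3     → [-2, -1, -3]
rot    → [-1, -3, -2]
swap   → [-1, -2, -3]
swap   → [-1, -3, -2]
/      → [-1, 1]
+      → [0]
-9     → [0, -9]
+      → [-9]
negate → [9]
dup    → [9, 9]
+      → [18]
-5     → [18, -5]
dup    → [18, -5, -5]
negate → [18, -5, 5]
over   → [18, -5, 5, -5]
-      → [18, -5, 10]
swap   → [18, 10, -5]
rot    → [10, -5, 18]
*      → [10, -90]
mod    → [10]
dup    → [10, 10]
/      → [1]
2      → [1, 2]
/      → [0]
-6     → [0, -6]
-8     → [0, -6, -8]
swap   → [0, -8, -6]
-      → [0, -2]
drop   → [0]
dup    → [0, 0]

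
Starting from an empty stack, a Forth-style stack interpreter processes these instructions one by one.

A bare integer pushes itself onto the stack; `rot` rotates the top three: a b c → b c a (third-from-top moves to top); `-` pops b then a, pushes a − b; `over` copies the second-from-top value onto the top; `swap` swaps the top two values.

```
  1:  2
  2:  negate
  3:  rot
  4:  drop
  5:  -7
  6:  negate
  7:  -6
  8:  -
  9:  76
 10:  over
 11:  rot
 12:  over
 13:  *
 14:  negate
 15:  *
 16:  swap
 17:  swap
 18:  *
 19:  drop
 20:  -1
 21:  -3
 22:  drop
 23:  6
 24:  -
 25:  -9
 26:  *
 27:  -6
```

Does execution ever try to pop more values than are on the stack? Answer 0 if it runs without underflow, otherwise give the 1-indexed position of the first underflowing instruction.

3

2       [2]
negate  [-2]
rot  — needs 3 operands, stack has 1 → underflow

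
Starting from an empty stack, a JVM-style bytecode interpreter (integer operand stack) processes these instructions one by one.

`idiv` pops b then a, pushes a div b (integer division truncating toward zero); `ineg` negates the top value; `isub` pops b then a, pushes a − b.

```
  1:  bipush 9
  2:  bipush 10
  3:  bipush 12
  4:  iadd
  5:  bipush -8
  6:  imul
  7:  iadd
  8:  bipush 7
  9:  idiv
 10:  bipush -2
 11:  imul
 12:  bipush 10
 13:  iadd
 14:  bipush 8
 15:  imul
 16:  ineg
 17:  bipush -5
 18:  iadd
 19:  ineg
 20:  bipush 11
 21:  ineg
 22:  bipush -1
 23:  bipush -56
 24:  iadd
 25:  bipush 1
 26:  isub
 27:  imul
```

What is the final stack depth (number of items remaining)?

bipush 9   -> [9]
bipush 10  -> [9, 10]
bipush 12  -> [9, 10, 12]
iadd       -> [9, 22]
bipush -8  -> [9, 22, -8]
imul       -> [9, -176]
iadd       -> [-167]
bipush 7   -> [-167, 7]
idiv       -> [-23]
bipush -2  -> [-23, -2]
imul       -> [46]
bipush 10  -> [46, 10]
iadd       -> [56]
bipush 8   -> [56, 8]
imul       -> [448]
ineg       -> [-448]
bipush -5  -> [-448, -5]
iadd       -> [-453]
ineg       -> [453]
bipush 11  -> [453, 11]
ineg       -> [453, -11]
bipush -1  -> [453, -11, -1]
bipush -56 -> [453, -11, -1, -56]
iadd       -> [453, -11, -57]
bipush 1   -> [453, -11, -57, 1]
isub       -> [453, -11, -58]
imul       -> [453, 638]

2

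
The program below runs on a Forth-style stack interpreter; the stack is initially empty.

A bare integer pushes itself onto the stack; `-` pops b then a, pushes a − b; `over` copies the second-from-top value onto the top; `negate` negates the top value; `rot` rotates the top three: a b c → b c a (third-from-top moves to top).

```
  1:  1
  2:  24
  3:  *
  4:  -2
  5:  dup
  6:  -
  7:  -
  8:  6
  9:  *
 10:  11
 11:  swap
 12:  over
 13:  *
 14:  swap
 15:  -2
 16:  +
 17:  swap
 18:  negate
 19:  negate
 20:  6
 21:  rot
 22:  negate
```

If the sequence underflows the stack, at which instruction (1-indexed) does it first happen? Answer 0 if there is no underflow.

1      -> 1
24     -> 1 24
*      -> 24
-2     -> 24 -2
dup    -> 24 -2 -2
-      -> 24 0
-      -> 24
6      -> 24 6
*      -> 144
11     -> 144 11
swap   -> 11 144
over   -> 11 144 11
*      -> 11 1584
swap   -> 1584 11
-2     -> 1584 11 -2
+      -> 1584 9
swap   -> 9 1584
negate -> 9 -1584
negate -> 9 1584
6      -> 9 1584 6
rot    -> 1584 6 9
negate -> 1584 6 -9

0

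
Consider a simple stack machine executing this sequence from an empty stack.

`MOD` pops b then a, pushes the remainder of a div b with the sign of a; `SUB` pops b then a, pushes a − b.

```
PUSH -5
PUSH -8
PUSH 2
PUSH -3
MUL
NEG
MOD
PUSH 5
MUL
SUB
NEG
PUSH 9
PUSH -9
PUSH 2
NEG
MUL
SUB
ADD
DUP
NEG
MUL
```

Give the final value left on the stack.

PUSH -5 : -5
PUSH -8 : -5 -8
PUSH 2  : -5 -8 2
PUSH -3 : -5 -8 2 -3
MUL     : -5 -8 -6
NEG     : -5 -8 6
MOD     : -5 -2
PUSH 5  : -5 -2 5
MUL     : -5 -10
SUB     : 5
NEG     : -5
PUSH 9  : -5 9
PUSH -9 : -5 9 -9
PUSH 2  : -5 9 -9 2
NEG     : -5 9 -9 -2
MUL     : -5 9 18
SUB     : -5 -9
ADD     : -14
DUP     : -14 -14
NEG     : -14 14
MUL     : -196

-196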